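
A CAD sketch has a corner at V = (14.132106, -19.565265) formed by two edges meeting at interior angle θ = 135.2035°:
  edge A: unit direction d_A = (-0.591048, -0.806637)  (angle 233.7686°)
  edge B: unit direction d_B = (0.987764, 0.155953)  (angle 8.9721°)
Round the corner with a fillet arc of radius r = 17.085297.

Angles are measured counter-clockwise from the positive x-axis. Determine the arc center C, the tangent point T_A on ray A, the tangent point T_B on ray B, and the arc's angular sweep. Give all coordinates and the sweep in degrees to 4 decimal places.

bisector direction at 301.3703° = (0.520568,-0.853820)
center distance |VC| = r/sin(θ/2) = 17.085297/sin(67.6017°) = 18.479428
C = V + |VC|·bis = (23.7519,-35.3434)
T_A = V + ((C−V)·d_A)·d_A = V + 7.0414·d_A = (9.9703,-25.2451)
T_B = V + ((C−V)·d_B)·d_B = V + 7.0414·d_B = (21.0874,-18.4671)
sweep = 180° − θ = 44.7965°

center=(23.7519,-35.3434) T_A=(9.9703,-25.2451) T_B=(21.0874,-18.4671) sweep=44.7965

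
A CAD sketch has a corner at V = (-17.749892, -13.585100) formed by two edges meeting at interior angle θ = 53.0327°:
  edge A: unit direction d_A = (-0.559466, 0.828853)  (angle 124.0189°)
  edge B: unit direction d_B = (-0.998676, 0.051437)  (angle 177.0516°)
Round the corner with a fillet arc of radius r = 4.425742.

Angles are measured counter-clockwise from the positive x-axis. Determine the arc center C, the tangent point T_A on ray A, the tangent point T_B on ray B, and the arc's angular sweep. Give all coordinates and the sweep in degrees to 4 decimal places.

center=(-26.3808,-8.7090) T_A=(-22.7125,-6.2329) T_B=(-26.6085,-13.1288) sweep=126.9673

bisector direction at 150.5352° = (-0.870658,0.491888)
center distance |VC| = r/sin(θ/2) = 4.425742/sin(26.5163°) = 9.913116
C = V + |VC|·bis = (-26.3808,-8.7090)
T_A = V + ((C−V)·d_A)·d_A = V + 8.8703·d_A = (-22.7125,-6.2329)
T_B = V + ((C−V)·d_B)·d_B = V + 8.8703·d_B = (-26.6085,-13.1288)
sweep = 180° − θ = 126.9673°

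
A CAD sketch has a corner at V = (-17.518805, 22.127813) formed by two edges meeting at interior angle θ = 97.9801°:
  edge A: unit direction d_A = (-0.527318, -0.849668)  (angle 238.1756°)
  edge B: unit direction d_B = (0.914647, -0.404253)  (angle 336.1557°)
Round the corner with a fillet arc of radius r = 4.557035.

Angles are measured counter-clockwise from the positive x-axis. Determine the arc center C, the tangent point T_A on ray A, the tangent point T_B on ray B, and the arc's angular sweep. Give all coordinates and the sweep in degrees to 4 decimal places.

center=(-15.7365,16.3578) T_A=(-19.6084,18.7608) T_B=(-13.8943,20.5259) sweep=82.0199

bisector direction at 287.1657° = (0.295135,-0.955455)
center distance |VC| = r/sin(θ/2) = 4.557035/sin(48.9900°) = 6.039042
C = V + |VC|·bis = (-15.7365,16.3578)
T_A = V + ((C−V)·d_A)·d_A = V + 3.9628·d_A = (-19.6084,18.7608)
T_B = V + ((C−V)·d_B)·d_B = V + 3.9628·d_B = (-13.8943,20.5259)
sweep = 180° − θ = 82.0199°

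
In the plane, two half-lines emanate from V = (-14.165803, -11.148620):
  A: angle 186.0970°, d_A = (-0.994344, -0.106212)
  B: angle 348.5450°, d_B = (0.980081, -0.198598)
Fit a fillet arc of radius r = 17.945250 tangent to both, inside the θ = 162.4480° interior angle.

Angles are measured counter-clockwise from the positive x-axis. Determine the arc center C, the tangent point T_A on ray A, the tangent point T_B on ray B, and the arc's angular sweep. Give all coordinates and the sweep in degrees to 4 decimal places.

center=(-15.0145,-29.2866) T_A=(-16.9205,-11.4429) T_B=(-11.4506,-11.6988) sweep=17.5520

bisector direction at 267.3210° = (-0.046740,-0.998907)
center distance |VC| = r/sin(θ/2) = 17.945250/sin(81.2240°) = 18.157835
C = V + |VC|·bis = (-15.0145,-29.2866)
T_A = V + ((C−V)·d_A)·d_A = V + 2.7704·d_A = (-16.9205,-11.4429)
T_B = V + ((C−V)·d_B)·d_B = V + 2.7704·d_B = (-11.4506,-11.6988)
sweep = 180° − θ = 17.5520°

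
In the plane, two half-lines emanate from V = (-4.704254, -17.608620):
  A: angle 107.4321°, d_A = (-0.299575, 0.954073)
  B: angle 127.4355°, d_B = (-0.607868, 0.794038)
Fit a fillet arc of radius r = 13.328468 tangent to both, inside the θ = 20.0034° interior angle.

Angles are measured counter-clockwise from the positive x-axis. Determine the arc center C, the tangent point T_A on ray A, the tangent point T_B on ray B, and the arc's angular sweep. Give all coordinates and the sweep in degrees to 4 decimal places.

bisector direction at 117.4338° = (-0.460723,0.887544)
center distance |VC| = r/sin(θ/2) = 13.328468/sin(10.0017°) = 76.742675
C = V + |VC|·bis = (-40.0614,50.5039)
T_A = V + ((C−V)·d_A)·d_A = V + 75.5764·d_A = (-27.3451,54.4967)
T_B = V + ((C−V)·d_B)·d_B = V + 75.5764·d_B = (-50.6447,42.4019)
sweep = 180° − θ = 159.9966°

center=(-40.0614,50.5039) T_A=(-27.3451,54.4967) T_B=(-50.6447,42.4019) sweep=159.9966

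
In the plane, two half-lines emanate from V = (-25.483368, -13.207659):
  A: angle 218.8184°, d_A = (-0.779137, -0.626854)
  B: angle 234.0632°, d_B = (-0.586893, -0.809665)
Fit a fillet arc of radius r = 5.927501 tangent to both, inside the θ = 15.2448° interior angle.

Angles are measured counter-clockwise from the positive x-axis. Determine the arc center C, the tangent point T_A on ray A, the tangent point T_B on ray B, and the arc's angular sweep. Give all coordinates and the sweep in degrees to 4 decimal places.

bisector direction at 226.4408° = (-0.689104,-0.724663)
center distance |VC| = r/sin(θ/2) = 5.927501/sin(7.6224°) = 44.687325
C = V + |VC|·bis = (-56.2776,-45.5909)
T_A = V + ((C−V)·d_A)·d_A = V + 44.2925·d_A = (-59.9932,-40.9726)
T_B = V + ((C−V)·d_B)·d_B = V + 44.2925·d_B = (-51.4783,-49.0697)
sweep = 180° − θ = 164.7552°

center=(-56.2776,-45.5909) T_A=(-59.9932,-40.9726) T_B=(-51.4783,-49.0697) sweep=164.7552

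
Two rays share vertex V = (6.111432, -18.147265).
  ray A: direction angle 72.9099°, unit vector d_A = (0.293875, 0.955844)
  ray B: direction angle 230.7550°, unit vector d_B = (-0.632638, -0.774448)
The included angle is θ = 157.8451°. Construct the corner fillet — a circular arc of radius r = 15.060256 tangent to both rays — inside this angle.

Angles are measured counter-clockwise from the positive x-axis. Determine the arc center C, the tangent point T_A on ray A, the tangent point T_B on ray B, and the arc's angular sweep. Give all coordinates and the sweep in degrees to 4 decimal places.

center=(-7.4173,-10.9031) T_A=(6.9779,-15.3289) T_B=(4.2461,-20.4308) sweep=22.1549

bisector direction at 151.8324° = (-0.881571,0.472052)
center distance |VC| = r/sin(θ/2) = 15.060256/sin(78.9226°) = 15.346181
C = V + |VC|·bis = (-7.4173,-10.9031)
T_A = V + ((C−V)·d_A)·d_A = V + 2.9485·d_A = (6.9779,-15.3289)
T_B = V + ((C−V)·d_B)·d_B = V + 2.9485·d_B = (4.2461,-20.4308)
sweep = 180° − θ = 22.1549°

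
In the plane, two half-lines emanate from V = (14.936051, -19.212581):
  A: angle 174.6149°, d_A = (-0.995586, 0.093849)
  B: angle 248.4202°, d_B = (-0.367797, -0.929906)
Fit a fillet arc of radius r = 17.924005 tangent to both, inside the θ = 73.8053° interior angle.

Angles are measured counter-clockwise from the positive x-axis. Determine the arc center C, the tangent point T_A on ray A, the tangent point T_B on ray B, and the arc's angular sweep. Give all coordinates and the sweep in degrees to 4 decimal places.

center=(-10.5110,-34.8173) T_A=(-8.8288,-16.9724) T_B=(6.1567,-41.4097) sweep=106.1947

bisector direction at 211.5175° = (-0.852480,-0.522760)
center distance |VC| = r/sin(θ/2) = 17.924005/sin(36.9027°) = 29.850595
C = V + |VC|·bis = (-10.5110,-34.8173)
T_A = V + ((C−V)·d_A)·d_A = V + 23.8702·d_A = (-8.8288,-16.9724)
T_B = V + ((C−V)·d_B)·d_B = V + 23.8702·d_B = (6.1567,-41.4097)
sweep = 180° − θ = 106.1947°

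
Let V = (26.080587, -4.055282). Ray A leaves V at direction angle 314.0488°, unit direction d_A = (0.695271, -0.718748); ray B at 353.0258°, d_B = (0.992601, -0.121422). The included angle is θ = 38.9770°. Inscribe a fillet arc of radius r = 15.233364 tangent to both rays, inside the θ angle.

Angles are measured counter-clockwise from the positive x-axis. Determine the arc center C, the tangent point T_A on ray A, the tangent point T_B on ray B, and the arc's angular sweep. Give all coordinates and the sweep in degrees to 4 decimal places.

center=(66.9576,-24.4026) T_A=(56.0086,-34.9939) T_B=(68.8072,-9.2819) sweep=141.0230

bisector direction at 333.5373° = (0.895225,-0.445615)
center distance |VC| = r/sin(θ/2) = 15.233364/sin(19.4885°) = 45.661145
C = V + |VC|·bis = (66.9576,-24.4026)
T_A = V + ((C−V)·d_A)·d_A = V + 43.0451·d_A = (56.0086,-34.9939)
T_B = V + ((C−V)·d_B)·d_B = V + 43.0451·d_B = (68.8072,-9.2819)
sweep = 180° − θ = 141.0230°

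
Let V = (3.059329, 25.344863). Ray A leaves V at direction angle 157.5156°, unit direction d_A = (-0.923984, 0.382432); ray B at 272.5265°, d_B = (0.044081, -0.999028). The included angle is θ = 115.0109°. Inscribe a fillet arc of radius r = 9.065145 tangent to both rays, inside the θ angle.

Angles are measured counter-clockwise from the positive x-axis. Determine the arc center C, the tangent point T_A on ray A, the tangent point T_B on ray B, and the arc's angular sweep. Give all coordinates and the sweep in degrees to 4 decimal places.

center=(-5.7425,19.1769) T_A=(-2.2757,27.5530) T_B=(3.3139,19.5766) sweep=64.9891

bisector direction at 215.0211° = (-0.818941,-0.573877)
center distance |VC| = r/sin(θ/2) = 9.065145/sin(57.5055°) = 10.747792
C = V + |VC|·bis = (-5.7425,19.1769)
T_A = V + ((C−V)·d_A)·d_A = V + 5.7739·d_A = (-2.2757,27.5530)
T_B = V + ((C−V)·d_B)·d_B = V + 5.7739·d_B = (3.3139,19.5766)
sweep = 180° − θ = 64.9891°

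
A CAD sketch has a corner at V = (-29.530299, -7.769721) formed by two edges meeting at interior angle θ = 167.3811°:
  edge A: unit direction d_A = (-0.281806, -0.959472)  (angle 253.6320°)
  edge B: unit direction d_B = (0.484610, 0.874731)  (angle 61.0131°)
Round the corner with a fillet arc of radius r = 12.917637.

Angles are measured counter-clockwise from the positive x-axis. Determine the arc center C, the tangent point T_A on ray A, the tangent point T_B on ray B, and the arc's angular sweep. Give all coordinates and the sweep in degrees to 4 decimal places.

bisector direction at 337.3226° = (0.922690,-0.385543)
center distance |VC| = r/sin(θ/2) = 12.917637/sin(83.6906°) = 12.996358
C = V + |VC|·bis = (-17.5387,-12.7804)
T_A = V + ((C−V)·d_A)·d_A = V + 1.4283·d_A = (-29.9328,-9.1401)
T_B = V + ((C−V)·d_B)·d_B = V + 1.4283·d_B = (-28.8381,-6.5204)
sweep = 180° − θ = 12.6189°

center=(-17.5387,-12.7804) T_A=(-29.9328,-9.1401) T_B=(-28.8381,-6.5204) sweep=12.6189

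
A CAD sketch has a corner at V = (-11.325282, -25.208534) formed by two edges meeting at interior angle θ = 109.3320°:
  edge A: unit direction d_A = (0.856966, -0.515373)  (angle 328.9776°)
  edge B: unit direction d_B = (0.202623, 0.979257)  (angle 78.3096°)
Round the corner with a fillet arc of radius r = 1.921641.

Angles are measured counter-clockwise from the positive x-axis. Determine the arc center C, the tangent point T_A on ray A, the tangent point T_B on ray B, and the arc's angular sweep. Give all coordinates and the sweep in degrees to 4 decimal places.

bisector direction at 23.6436° = (0.916058,0.401046)
center distance |VC| = r/sin(θ/2) = 1.921641/sin(54.6660°) = 2.355545
C = V + |VC|·bis = (-9.1675,-24.2639)
T_A = V + ((C−V)·d_A)·d_A = V + 1.3623·d_A = (-10.1578,-25.9106)
T_B = V + ((C−V)·d_B)·d_B = V + 1.3623·d_B = (-11.0492,-23.8745)
sweep = 180° − θ = 70.6680°

center=(-9.1675,-24.2639) T_A=(-10.1578,-25.9106) T_B=(-11.0492,-23.8745) sweep=70.6680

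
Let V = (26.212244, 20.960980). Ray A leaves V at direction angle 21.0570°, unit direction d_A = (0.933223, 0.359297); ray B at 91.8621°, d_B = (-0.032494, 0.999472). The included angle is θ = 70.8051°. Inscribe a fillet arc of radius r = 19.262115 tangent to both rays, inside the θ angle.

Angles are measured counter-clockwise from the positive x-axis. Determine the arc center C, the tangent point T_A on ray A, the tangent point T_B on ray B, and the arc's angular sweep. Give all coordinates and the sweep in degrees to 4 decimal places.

center=(44.5835,48.6744) T_A=(51.5043,30.6986) T_B=(25.3316,48.0485) sweep=109.1949

bisector direction at 56.4596° = (0.552526,0.833496)
center distance |VC| = r/sin(θ/2) = 19.262115/sin(35.4025°) = 33.249672
C = V + |VC|·bis = (44.5835,48.6744)
T_A = V + ((C−V)·d_A)·d_A = V + 27.1019·d_A = (51.5043,30.6986)
T_B = V + ((C−V)·d_B)·d_B = V + 27.1019·d_B = (25.3316,48.0485)
sweep = 180° − θ = 109.1949°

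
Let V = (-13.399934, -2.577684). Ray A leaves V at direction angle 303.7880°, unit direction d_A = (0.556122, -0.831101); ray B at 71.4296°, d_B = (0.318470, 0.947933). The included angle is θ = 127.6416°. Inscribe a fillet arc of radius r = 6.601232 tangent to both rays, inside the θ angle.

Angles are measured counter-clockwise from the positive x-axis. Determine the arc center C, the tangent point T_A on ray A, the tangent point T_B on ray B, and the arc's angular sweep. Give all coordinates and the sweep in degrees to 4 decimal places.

center=(-6.1089,-1.6037) T_A=(-11.5952,-5.2748) T_B=(-12.3664,0.4986) sweep=52.3584

bisector direction at 7.6088° = (0.991195,0.132409)
center distance |VC| = r/sin(θ/2) = 6.601232/sin(63.8208°) = 7.355800
C = V + |VC|·bis = (-6.1089,-1.6037)
T_A = V + ((C−V)·d_A)·d_A = V + 3.2452·d_A = (-11.5952,-5.2748)
T_B = V + ((C−V)·d_B)·d_B = V + 3.2452·d_B = (-12.3664,0.4986)
sweep = 180° − θ = 52.3584°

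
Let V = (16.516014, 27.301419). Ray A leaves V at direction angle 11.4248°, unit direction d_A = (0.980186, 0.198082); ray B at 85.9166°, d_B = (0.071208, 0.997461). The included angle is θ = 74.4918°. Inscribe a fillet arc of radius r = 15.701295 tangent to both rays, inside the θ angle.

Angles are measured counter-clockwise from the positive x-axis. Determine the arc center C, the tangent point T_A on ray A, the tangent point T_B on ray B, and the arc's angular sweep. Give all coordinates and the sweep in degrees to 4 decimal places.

bisector direction at 48.6707° = (0.660386,0.750927)
center distance |VC| = r/sin(θ/2) = 15.701295/sin(37.2459°) = 25.942390
C = V + |VC|·bis = (33.6480,46.7822)
T_A = V + ((C−V)·d_A)·d_A = V + 20.6513·d_A = (36.7581,31.3921)
T_B = V + ((C−V)·d_B)·d_B = V + 20.6513·d_B = (17.9866,47.9003)
sweep = 180° − θ = 105.5082°

center=(33.6480,46.7822) T_A=(36.7581,31.3921) T_B=(17.9866,47.9003) sweep=105.5082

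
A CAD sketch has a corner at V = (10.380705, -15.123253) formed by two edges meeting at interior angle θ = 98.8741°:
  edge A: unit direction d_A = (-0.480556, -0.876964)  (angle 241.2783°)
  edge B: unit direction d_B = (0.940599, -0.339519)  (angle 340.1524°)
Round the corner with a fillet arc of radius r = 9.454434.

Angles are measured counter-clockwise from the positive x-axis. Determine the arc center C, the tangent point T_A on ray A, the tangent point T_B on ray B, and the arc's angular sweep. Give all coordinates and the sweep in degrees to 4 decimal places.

bisector direction at 290.7154° = (0.353725,-0.935349)
center distance |VC| = r/sin(θ/2) = 9.454434/sin(49.4370°) = 12.445089
C = V + |VC|·bis = (14.7828,-26.7638)
T_A = V + ((C−V)·d_A)·d_A = V + 8.0928·d_A = (6.4916,-22.2204)
T_B = V + ((C−V)·d_B)·d_B = V + 8.0928·d_B = (17.9928,-17.8709)
sweep = 180° − θ = 81.1259°

center=(14.7828,-26.7638) T_A=(6.4916,-22.2204) T_B=(17.9928,-17.8709) sweep=81.1259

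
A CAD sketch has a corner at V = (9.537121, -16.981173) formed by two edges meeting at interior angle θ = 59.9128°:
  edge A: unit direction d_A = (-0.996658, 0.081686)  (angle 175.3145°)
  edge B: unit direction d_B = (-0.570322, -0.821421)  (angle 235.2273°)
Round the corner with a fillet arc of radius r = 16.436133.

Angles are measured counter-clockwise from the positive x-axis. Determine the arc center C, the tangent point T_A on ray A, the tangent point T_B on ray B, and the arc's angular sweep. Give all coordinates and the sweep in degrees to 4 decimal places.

center=(-20.2285,-31.0328) T_A=(-18.8859,-14.6516) T_B=(-6.7275,-40.4067) sweep=120.0872

bisector direction at 205.2709° = (-0.904299,-0.426899)
center distance |VC| = r/sin(θ/2) = 16.436133/sin(29.9564°) = 32.915659
C = V + |VC|·bis = (-20.2285,-31.0328)
T_A = V + ((C−V)·d_A)·d_A = V + 28.5183·d_A = (-18.8859,-14.6516)
T_B = V + ((C−V)·d_B)·d_B = V + 28.5183·d_B = (-6.7275,-40.4067)
sweep = 180° − θ = 120.0872°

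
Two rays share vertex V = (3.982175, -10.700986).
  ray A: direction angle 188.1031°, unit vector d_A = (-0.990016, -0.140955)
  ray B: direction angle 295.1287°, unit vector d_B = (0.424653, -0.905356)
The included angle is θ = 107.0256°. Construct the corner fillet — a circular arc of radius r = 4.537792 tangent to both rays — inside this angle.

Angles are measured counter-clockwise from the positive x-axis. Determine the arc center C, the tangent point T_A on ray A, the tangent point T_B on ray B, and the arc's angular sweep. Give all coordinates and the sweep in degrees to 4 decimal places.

center=(1.2991,-15.6665) T_A=(0.6595,-11.1741) T_B=(5.4074,-13.7396) sweep=72.9744

bisector direction at 241.6159° = (-0.475380,-0.879781)
center distance |VC| = r/sin(θ/2) = 4.537792/sin(53.5128°) = 5.644092
C = V + |VC|·bis = (1.2991,-15.6665)
T_A = V + ((C−V)·d_A)·d_A = V + 3.3562·d_A = (0.6595,-11.1741)
T_B = V + ((C−V)·d_B)·d_B = V + 3.3562·d_B = (5.4074,-13.7396)
sweep = 180° − θ = 72.9744°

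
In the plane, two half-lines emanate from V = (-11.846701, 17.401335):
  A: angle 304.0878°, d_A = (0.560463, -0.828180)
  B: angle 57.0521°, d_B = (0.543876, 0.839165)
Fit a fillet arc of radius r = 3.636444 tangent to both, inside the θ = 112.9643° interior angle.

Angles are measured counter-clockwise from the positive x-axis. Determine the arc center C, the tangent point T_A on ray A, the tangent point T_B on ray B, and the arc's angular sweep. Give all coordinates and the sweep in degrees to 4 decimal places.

bisector direction at 0.5700° = (0.999951,0.009947)
center distance |VC| = r/sin(θ/2) = 3.636444/sin(56.4821°) = 4.361741
C = V + |VC|·bis = (-7.4852,17.4447)
T_A = V + ((C−V)·d_A)·d_A = V + 2.4085·d_A = (-10.4968,15.4066)
T_B = V + ((C−V)·d_B)·d_B = V + 2.4085·d_B = (-10.5368,19.4225)
sweep = 180° − θ = 67.0357°

center=(-7.4852,17.4447) T_A=(-10.4968,15.4066) T_B=(-10.5368,19.4225) sweep=67.0357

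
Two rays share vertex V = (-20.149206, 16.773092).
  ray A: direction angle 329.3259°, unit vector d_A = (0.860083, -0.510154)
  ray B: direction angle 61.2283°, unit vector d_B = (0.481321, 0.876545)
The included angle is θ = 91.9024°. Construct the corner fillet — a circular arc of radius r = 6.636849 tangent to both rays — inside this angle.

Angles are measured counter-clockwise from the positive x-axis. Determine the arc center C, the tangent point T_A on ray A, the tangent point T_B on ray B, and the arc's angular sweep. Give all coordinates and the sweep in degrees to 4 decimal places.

bisector direction at 15.2771° = (0.964663,0.263488)
center distance |VC| = r/sin(θ/2) = 6.636849/sin(45.9512°) = 9.233904
C = V + |VC|·bis = (-11.2416,19.2061)
T_A = V + ((C−V)·d_A)·d_A = V + 6.4201·d_A = (-14.6274,13.4979)
T_B = V + ((C−V)·d_B)·d_B = V + 6.4201·d_B = (-17.0591,22.4006)
sweep = 180° − θ = 88.0976°

center=(-11.2416,19.2061) T_A=(-14.6274,13.4979) T_B=(-17.0591,22.4006) sweep=88.0976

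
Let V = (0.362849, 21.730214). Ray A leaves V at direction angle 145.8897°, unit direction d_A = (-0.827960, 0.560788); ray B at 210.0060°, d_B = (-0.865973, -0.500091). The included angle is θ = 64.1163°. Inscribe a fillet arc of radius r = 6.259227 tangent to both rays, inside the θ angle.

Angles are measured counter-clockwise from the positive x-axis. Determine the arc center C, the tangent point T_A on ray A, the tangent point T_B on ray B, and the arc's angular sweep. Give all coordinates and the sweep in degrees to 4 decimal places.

center=(-11.4221,22.1525) T_A=(-7.9120,27.3349) T_B=(-8.2919,16.7322) sweep=115.8837

bisector direction at 177.9479° = (-0.999359,0.035809)
center distance |VC| = r/sin(θ/2) = 6.259227/sin(32.0581°) = 11.792514
C = V + |VC|·bis = (-11.4221,22.1525)
T_A = V + ((C−V)·d_A)·d_A = V + 9.9943·d_A = (-7.9120,27.3349)
T_B = V + ((C−V)·d_B)·d_B = V + 9.9943·d_B = (-8.2919,16.7322)
sweep = 180° − θ = 115.8837°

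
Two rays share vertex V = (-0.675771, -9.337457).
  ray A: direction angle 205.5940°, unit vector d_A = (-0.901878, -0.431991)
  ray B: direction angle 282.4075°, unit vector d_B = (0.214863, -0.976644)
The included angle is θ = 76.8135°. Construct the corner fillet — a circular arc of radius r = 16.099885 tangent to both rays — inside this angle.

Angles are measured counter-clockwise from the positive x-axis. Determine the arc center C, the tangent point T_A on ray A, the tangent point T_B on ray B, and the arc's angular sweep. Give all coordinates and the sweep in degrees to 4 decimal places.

center=(-12.0362,-32.6305) T_A=(-18.9912,-18.1104) T_B=(3.6877,-29.1712) sweep=103.1865

bisector direction at 244.0008° = (-0.438359,-0.898800)
center distance |VC| = r/sin(θ/2) = 16.099885/sin(38.4068°) = 25.915721
C = V + |VC|·bis = (-12.0362,-32.6305)
T_A = V + ((C−V)·d_A)·d_A = V + 20.3081·d_A = (-18.9912,-18.1104)
T_B = V + ((C−V)·d_B)·d_B = V + 20.3081·d_B = (3.6877,-29.1712)
sweep = 180° − θ = 103.1865°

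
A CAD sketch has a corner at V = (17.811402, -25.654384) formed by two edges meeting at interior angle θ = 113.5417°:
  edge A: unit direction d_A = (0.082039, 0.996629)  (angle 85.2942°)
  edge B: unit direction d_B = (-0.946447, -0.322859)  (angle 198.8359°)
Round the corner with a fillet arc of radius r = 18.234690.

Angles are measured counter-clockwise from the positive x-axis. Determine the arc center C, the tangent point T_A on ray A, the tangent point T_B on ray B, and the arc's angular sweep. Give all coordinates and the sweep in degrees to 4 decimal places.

center=(0.6182,-12.2530) T_A=(18.7914,-13.7490) T_B=(6.5054,-29.5112) sweep=66.4583

bisector direction at 142.0651° = (-0.788709,0.614766)
center distance |VC| = r/sin(θ/2) = 18.234690/sin(56.7709°) = 21.799167
C = V + |VC|·bis = (0.6182,-12.2530)
T_A = V + ((C−V)·d_A)·d_A = V + 11.9457·d_A = (18.7914,-13.7490)
T_B = V + ((C−V)·d_B)·d_B = V + 11.9457·d_B = (6.5054,-29.5112)
sweep = 180° − θ = 66.4583°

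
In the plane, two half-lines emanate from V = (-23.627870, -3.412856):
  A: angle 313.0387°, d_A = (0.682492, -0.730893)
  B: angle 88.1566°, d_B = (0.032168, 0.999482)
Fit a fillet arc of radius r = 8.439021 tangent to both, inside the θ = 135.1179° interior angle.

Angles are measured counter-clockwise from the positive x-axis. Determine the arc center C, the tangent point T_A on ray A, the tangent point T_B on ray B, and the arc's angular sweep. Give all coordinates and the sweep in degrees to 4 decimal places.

bisector direction at 20.5976° = (0.936074,0.351803)
center distance |VC| = r/sin(θ/2) = 8.439021/sin(67.5589°) = 9.130444
C = V + |VC|·bis = (-15.0811,-0.2007)
T_A = V + ((C−V)·d_A)·d_A = V + 3.4854·d_A = (-21.2491,-5.9603)
T_B = V + ((C−V)·d_B)·d_B = V + 3.4854·d_B = (-23.5158,0.0707)
sweep = 180° − θ = 44.8821°

center=(-15.0811,-0.2007) T_A=(-21.2491,-5.9603) T_B=(-23.5158,0.0707) sweep=44.8821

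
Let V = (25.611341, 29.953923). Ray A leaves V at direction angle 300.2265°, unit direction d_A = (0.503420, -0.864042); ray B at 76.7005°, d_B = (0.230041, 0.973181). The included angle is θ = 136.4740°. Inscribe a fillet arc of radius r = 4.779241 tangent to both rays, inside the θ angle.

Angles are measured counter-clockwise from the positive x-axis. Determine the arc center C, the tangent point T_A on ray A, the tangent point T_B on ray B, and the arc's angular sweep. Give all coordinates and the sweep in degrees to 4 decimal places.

bisector direction at 8.4635° = (0.989110,0.147179)
center distance |VC| = r/sin(θ/2) = 4.779241/sin(68.2370°) = 5.146021
C = V + |VC|·bis = (30.7013,30.7113)
T_A = V + ((C−V)·d_A)·d_A = V + 1.9080·d_A = (26.5719,28.3053)
T_B = V + ((C−V)·d_B)·d_B = V + 1.9080·d_B = (26.0503,31.8107)
sweep = 180° − θ = 43.5260°

center=(30.7013,30.7113) T_A=(26.5719,28.3053) T_B=(26.0503,31.8107) sweep=43.5260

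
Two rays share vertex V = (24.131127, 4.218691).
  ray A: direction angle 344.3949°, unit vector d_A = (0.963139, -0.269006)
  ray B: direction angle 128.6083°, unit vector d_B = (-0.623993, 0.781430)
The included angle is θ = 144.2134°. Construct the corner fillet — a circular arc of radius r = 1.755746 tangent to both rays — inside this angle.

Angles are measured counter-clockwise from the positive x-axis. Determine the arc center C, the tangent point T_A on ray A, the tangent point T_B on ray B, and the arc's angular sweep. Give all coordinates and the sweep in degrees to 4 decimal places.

bisector direction at 56.5016° = (0.551914,0.833901)
center distance |VC| = r/sin(θ/2) = 1.755746/sin(72.1067°) = 1.844987
C = V + |VC|·bis = (25.1494,5.7572)
T_A = V + ((C−V)·d_A)·d_A = V + 0.5669·d_A = (24.6771,4.0662)
T_B = V + ((C−V)·d_B)·d_B = V + 0.5669·d_B = (23.7774,4.6617)
sweep = 180° − θ = 35.7866°

center=(25.1494,5.7572) T_A=(24.6771,4.0662) T_B=(23.7774,4.6617) sweep=35.7866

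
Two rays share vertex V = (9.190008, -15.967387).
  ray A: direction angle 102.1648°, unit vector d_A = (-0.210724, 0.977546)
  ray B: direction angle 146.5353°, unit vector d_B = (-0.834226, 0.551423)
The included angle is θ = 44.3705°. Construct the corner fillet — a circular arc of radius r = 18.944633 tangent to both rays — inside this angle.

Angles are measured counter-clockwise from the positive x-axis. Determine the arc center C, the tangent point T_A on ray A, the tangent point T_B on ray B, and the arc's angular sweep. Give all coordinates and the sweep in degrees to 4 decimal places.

center=(-19.1188,25.4540) T_A=(-0.5995,29.4460) T_B=(-29.5653,9.6499) sweep=135.6295

bisector direction at 124.3500° = (-0.564247,0.825606)
center distance |VC| = r/sin(θ/2) = 18.944633/sin(22.1852°) = 50.170846
C = V + |VC|·bis = (-19.1188,25.4540)
T_A = V + ((C−V)·d_A)·d_A = V + 46.4566·d_A = (-0.5995,29.4460)
T_B = V + ((C−V)·d_B)·d_B = V + 46.4566·d_B = (-29.5653,9.6499)
sweep = 180° − θ = 135.6295°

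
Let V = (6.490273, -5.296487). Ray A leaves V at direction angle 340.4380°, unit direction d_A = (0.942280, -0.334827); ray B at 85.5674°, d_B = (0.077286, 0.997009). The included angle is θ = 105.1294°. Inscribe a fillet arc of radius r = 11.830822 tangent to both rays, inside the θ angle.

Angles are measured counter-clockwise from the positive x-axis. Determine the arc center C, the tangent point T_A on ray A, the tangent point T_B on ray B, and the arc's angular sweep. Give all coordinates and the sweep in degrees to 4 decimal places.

bisector direction at 33.0027° = (0.838645,0.544679)
center distance |VC| = r/sin(θ/2) = 11.830822/sin(52.5647°) = 14.899524
C = V + |VC|·bis = (18.9857,2.8190)
T_A = V + ((C−V)·d_A)·d_A = V + 9.0569·d_A = (15.0244,-8.3290)
T_B = V + ((C−V)·d_B)·d_B = V + 9.0569·d_B = (7.1902,3.7333)
sweep = 180° − θ = 74.8706°

center=(18.9857,2.8190) T_A=(15.0244,-8.3290) T_B=(7.1902,3.7333) sweep=74.8706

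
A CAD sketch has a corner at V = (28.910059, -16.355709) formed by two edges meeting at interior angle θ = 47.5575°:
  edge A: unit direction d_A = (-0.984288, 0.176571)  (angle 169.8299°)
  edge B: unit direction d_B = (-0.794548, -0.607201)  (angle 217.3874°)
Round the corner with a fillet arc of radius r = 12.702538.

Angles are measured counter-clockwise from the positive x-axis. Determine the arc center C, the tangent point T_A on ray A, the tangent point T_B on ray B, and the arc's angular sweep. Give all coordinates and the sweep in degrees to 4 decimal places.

bisector direction at 193.6087° = (-0.971925,-0.235289)
center distance |VC| = r/sin(θ/2) = 12.702538/sin(23.7787°) = 31.503847
C = V + |VC|·bis = (-1.7093,-23.7682)
T_A = V + ((C−V)·d_A)·d_A = V + 28.8295·d_A = (0.5336,-11.2653)
T_B = V + ((C−V)·d_B)·d_B = V + 28.8295·d_B = (6.0037,-33.8610)
sweep = 180° − θ = 132.4425°

center=(-1.7093,-23.7682) T_A=(0.5336,-11.2653) T_B=(6.0037,-33.8610) sweep=132.4425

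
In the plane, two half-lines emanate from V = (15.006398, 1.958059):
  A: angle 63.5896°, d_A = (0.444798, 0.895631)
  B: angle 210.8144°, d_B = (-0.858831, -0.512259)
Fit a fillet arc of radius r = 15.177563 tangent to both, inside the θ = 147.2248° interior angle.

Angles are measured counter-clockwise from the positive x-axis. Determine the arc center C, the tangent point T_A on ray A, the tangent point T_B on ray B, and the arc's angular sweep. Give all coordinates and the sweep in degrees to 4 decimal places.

bisector direction at 137.2020° = (-0.733754,0.679416)
center distance |VC| = r/sin(θ/2) = 15.177563/sin(73.6124°) = 15.820260
C = V + |VC|·bis = (3.3982,12.7066)
T_A = V + ((C−V)·d_A)·d_A = V + 4.4634·d_A = (16.9917,5.9556)
T_B = V + ((C−V)·d_B)·d_B = V + 4.4634·d_B = (11.1731,-0.3284)
sweep = 180° − θ = 32.7752°

center=(3.3982,12.7066) T_A=(16.9917,5.9556) T_B=(11.1731,-0.3284) sweep=32.7752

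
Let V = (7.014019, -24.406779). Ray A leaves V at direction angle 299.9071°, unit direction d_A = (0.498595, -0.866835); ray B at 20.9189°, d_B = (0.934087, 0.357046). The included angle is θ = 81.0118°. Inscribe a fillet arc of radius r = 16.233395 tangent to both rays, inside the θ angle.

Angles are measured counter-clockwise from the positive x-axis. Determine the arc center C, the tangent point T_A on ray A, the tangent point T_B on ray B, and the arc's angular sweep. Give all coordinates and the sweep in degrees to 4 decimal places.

bisector direction at 340.4130° = (0.942134,-0.335238)
center distance |VC| = r/sin(θ/2) = 16.233395/sin(40.5059°) = 24.992666
C = V + |VC|·bis = (30.5604,-32.7853)
T_A = V + ((C−V)·d_A)·d_A = V + 19.0029·d_A = (16.4888,-40.8792)
T_B = V + ((C−V)·d_B)·d_B = V + 19.0029·d_B = (24.7644,-17.6219)
sweep = 180° − θ = 98.9882°

center=(30.5604,-32.7853) T_A=(16.4888,-40.8792) T_B=(24.7644,-17.6219) sweep=98.9882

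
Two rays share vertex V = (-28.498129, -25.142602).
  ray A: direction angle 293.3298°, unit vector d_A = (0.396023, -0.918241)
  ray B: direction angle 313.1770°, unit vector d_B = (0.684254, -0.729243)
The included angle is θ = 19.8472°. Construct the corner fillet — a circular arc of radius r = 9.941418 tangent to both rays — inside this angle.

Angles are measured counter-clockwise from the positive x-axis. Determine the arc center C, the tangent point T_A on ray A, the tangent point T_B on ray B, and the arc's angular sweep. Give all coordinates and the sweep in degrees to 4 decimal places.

center=(3.1339,-73.3833) T_A=(-5.9947,-77.3203) T_B=(10.3836,-66.5808) sweep=160.1528

bisector direction at 303.2534° = (0.548343,-0.836254)
center distance |VC| = r/sin(θ/2) = 9.941418/sin(9.9236°) = 57.686637
C = V + |VC|·bis = (3.1339,-73.3833)
T_A = V + ((C−V)·d_A)·d_A = V + 56.8236·d_A = (-5.9947,-77.3203)
T_B = V + ((C−V)·d_B)·d_B = V + 56.8236·d_B = (10.3836,-66.5808)
sweep = 180° − θ = 160.1528°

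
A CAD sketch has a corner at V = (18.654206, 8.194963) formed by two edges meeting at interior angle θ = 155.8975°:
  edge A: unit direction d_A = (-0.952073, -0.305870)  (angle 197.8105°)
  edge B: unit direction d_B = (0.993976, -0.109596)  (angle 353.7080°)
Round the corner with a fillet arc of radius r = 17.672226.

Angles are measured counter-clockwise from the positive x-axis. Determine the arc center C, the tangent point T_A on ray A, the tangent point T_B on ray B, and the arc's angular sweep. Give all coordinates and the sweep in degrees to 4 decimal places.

bisector direction at 275.7593° = (0.100349,-0.994952)
center distance |VC| = r/sin(θ/2) = 17.672226/sin(77.9488°) = 18.070477
C = V + |VC|·bis = (20.4676,-9.7843)
T_A = V + ((C−V)·d_A)·d_A = V + 3.7729·d_A = (15.0622,7.0410)
T_B = V + ((C−V)·d_B)·d_B = V + 3.7729·d_B = (22.4044,7.7815)
sweep = 180° − θ = 24.1025°

center=(20.4676,-9.7843) T_A=(15.0622,7.0410) T_B=(22.4044,7.7815) sweep=24.1025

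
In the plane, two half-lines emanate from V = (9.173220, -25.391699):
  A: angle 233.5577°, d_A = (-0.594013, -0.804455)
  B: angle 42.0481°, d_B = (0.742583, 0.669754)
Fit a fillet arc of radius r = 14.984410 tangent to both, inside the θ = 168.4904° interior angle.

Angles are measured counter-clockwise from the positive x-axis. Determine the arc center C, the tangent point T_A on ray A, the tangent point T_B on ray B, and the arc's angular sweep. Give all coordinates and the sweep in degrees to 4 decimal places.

bisector direction at 317.8029° = (0.740839,-0.671683)
center distance |VC| = r/sin(θ/2) = 14.984410/sin(84.2452°) = 15.060312
C = V + |VC|·bis = (20.3305,-35.5075)
T_A = V + ((C−V)·d_A)·d_A = V + 1.5101·d_A = (8.2762,-26.6065)
T_B = V + ((C−V)·d_B)·d_B = V + 1.5101·d_B = (10.2946,-24.3803)
sweep = 180° − θ = 11.5096°

center=(20.3305,-35.5075) T_A=(8.2762,-26.6065) T_B=(10.2946,-24.3803) sweep=11.5096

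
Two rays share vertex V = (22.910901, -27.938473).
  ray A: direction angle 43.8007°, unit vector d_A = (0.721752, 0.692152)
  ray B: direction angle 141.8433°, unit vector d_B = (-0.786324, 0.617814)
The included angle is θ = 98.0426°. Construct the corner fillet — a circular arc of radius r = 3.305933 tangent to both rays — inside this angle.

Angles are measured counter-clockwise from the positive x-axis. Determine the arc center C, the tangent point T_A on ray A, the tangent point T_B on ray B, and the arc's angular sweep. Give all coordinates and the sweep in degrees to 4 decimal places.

bisector direction at 92.8220° = (-0.049233,0.998787)
center distance |VC| = r/sin(θ/2) = 3.305933/sin(49.0213°) = 4.378989
C = V + |VC|·bis = (22.6953,-23.5648)
T_A = V + ((C−V)·d_A)·d_A = V + 2.8716·d_A = (24.9835,-25.9509)
T_B = V + ((C−V)·d_B)·d_B = V + 2.8716·d_B = (20.6529,-26.1643)
sweep = 180° − θ = 81.9574°

center=(22.6953,-23.5648) T_A=(24.9835,-25.9509) T_B=(20.6529,-26.1643) sweep=81.9574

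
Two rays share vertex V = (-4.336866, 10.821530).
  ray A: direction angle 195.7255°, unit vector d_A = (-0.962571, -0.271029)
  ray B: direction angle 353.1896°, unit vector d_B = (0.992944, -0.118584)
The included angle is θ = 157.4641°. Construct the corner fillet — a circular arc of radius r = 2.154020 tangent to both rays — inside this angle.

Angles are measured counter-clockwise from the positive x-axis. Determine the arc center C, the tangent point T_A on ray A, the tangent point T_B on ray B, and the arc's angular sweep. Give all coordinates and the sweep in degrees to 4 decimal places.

bisector direction at 274.4576° = (0.077720,-0.996975)
center distance |VC| = r/sin(θ/2) = 2.154020/sin(78.7321°) = 2.196357
C = V + |VC|·bis = (-4.1662,8.6318)
T_A = V + ((C−V)·d_A)·d_A = V + 0.4292·d_A = (-4.7500,10.7052)
T_B = V + ((C−V)·d_B)·d_B = V + 0.4292·d_B = (-3.9107,10.7706)
sweep = 180° − θ = 22.5359°

center=(-4.1662,8.6318) T_A=(-4.7500,10.7052) T_B=(-3.9107,10.7706) sweep=22.5359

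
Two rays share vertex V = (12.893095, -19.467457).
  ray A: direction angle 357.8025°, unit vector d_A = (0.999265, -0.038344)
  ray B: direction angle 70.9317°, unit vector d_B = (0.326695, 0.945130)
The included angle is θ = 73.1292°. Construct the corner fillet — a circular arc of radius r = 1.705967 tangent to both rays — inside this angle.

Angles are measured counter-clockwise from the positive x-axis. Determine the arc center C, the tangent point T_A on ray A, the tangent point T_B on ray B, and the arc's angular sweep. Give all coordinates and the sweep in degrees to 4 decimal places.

bisector direction at 34.3671° = (0.825438,0.564493)
center distance |VC| = r/sin(θ/2) = 1.705967/sin(36.5646°) = 2.863664
C = V + |VC|·bis = (15.2569,-17.8509)
T_A = V + ((C−V)·d_A)·d_A = V + 2.3001·d_A = (15.1915,-19.5557)
T_B = V + ((C−V)·d_B)·d_B = V + 2.3001·d_B = (13.6445,-17.2936)
sweep = 180° − θ = 106.8708°

center=(15.2569,-17.8509) T_A=(15.1915,-19.5557) T_B=(13.6445,-17.2936) sweep=106.8708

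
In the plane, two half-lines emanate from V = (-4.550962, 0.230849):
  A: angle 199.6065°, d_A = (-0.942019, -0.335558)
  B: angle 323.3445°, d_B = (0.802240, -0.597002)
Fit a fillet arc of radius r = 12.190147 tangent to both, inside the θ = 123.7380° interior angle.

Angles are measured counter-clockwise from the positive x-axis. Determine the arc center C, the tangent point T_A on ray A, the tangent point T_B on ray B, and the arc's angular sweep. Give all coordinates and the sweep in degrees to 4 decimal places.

bisector direction at 261.4755° = (-0.148232,-0.988953)
center distance |VC| = r/sin(θ/2) = 12.190147/sin(61.8690°) = 13.823036
C = V + |VC|·bis = (-6.6000,-13.4395)
T_A = V + ((C−V)·d_A)·d_A = V + 6.5174·d_A = (-10.6905,-1.9561)
T_B = V + ((C−V)·d_B)·d_B = V + 6.5174·d_B = (0.6776,-3.6601)
sweep = 180° − θ = 56.2620°

center=(-6.6000,-13.4395) T_A=(-10.6905,-1.9561) T_B=(0.6776,-3.6601) sweep=56.2620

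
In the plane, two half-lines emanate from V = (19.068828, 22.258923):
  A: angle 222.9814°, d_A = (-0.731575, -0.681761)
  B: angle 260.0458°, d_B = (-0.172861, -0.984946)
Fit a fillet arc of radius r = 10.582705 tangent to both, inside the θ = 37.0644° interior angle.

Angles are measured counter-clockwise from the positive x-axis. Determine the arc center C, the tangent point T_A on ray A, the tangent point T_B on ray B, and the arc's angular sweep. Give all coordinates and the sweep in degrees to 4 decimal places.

center=(3.1883,-7.0059) T_A=(-4.0266,0.7361) T_B=(13.6117,-8.8352) sweep=142.9356

bisector direction at 241.5136° = (-0.476950,-0.878930)
center distance |VC| = r/sin(θ/2) = 10.582705/sin(18.5322°) = 33.295955
C = V + |VC|·bis = (3.1883,-7.0059)
T_A = V + ((C−V)·d_A)·d_A = V + 31.5694·d_A = (-4.0266,0.7361)
T_B = V + ((C−V)·d_B)·d_B = V + 31.5694·d_B = (13.6117,-8.8352)
sweep = 180° − θ = 142.9356°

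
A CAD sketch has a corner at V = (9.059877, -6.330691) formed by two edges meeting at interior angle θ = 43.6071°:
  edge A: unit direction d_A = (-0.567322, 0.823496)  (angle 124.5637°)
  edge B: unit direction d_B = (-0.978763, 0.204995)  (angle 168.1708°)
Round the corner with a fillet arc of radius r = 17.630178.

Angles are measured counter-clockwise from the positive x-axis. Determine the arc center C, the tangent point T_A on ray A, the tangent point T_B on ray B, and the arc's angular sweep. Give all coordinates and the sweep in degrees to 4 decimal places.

center=(-30.4608,19.9593) T_A=(-15.9424,29.9613) T_B=(-34.0749,2.7036) sweep=136.3929

bisector direction at 146.3673° = (-0.832605,0.553868)
center distance |VC| = r/sin(θ/2) = 17.630178/sin(21.8036°) = 47.466274
C = V + |VC|·bis = (-30.4608,19.9593)
T_A = V + ((C−V)·d_A)·d_A = V + 44.0707·d_A = (-15.9424,29.9613)
T_B = V + ((C−V)·d_B)·d_B = V + 44.0707·d_B = (-34.0749,2.7036)
sweep = 180° − θ = 136.3929°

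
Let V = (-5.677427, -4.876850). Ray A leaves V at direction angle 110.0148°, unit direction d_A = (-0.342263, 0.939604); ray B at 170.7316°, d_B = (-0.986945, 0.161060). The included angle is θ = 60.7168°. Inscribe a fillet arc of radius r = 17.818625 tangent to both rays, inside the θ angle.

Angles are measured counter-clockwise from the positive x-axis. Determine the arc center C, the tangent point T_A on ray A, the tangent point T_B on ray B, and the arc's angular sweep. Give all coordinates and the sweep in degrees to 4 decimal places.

center=(-32.8321,17.6089) T_A=(-16.0896,23.7075) T_B=(-35.7020,0.0229) sweep=119.2832

bisector direction at 140.3732° = (-0.770215,0.637784)
center distance |VC| = r/sin(θ/2) = 17.818625/sin(30.3584°) = 35.255964
C = V + |VC|·bis = (-32.8321,17.6089)
T_A = V + ((C−V)·d_A)·d_A = V + 30.4217·d_A = (-16.0896,23.7075)
T_B = V + ((C−V)·d_B)·d_B = V + 30.4217·d_B = (-35.7020,0.0229)
sweep = 180° − θ = 119.2832°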